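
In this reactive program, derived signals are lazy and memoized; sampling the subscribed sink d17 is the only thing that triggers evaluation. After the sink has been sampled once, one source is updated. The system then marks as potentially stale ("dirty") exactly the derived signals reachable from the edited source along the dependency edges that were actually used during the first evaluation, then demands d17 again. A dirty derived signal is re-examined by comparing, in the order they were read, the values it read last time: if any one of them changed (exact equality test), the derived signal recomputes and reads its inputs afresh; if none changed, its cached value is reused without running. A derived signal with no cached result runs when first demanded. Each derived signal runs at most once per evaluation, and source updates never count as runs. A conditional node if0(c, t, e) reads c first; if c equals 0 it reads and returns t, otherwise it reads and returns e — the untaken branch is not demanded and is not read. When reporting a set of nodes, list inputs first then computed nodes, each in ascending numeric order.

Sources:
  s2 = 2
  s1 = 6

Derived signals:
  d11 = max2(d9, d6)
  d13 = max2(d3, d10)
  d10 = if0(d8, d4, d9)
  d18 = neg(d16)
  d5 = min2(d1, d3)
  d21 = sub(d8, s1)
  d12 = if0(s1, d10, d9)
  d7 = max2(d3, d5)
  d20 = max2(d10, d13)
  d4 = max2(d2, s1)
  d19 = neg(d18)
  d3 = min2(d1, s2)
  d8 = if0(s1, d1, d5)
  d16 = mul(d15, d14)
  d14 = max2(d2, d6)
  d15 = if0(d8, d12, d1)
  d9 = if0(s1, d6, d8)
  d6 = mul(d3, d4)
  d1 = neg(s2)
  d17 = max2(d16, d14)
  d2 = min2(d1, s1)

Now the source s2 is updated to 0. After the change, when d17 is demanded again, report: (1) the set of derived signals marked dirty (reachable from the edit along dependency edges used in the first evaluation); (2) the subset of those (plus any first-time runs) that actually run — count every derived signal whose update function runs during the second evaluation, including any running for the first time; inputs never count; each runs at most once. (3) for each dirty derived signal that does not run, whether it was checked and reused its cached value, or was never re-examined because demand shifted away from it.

First demand of the output computes:
  d1 = neg(2) = -2
  d2 = min2(-2, 6) = -2
  d3 = min2(-2, 2) = -2
  d4 = max2(-2, 6) = 6
  d5 = min2(-2, -2) = -2
  d6 = mul(-2, 6) = -12
  d8 = if0(s1=6 -> else branch d5) = -2
  d14 = max2(-2, -12) = -2
  d15 = if0(d8=-2 -> else branch d1) = -2
  d16 = mul(-2, -2) = 4
  d17 = max2(4, -2) = 4

After the edit, cleaning proceeds:
  d1: a read changed (s2 2->0) — executes, giving 0.
  d2: a read changed (d1 -2->0) — executes, giving 0.
  d3: a read changed (d1 -2->0; s2 2->0) — executes, giving 0.
  d4: a read changed (d2 -2->0) — executes, giving 6 — identical to its old value.
  d5: a read changed (d1 -2->0; d3 -2->0) — executes, giving 0.
  d6: a read changed (d3 -2->0) — executes, giving 0.
  d8: a read changed (d5 -2->0) — executes, giving 0.
  d9: had never run; runs now, result 0.
  d12: had never run; runs now, result 0.
  d14: a read changed (d2 -2->0; d6 -12->0) — executes, giving 0.
  d15: a read changed (d8 -2->0; d1 -2->0) — executes, giving 0.
  d16: a read changed (d15 -2->0; d14 -2->0) — executes, giving 0.
  d17: a read changed (d16 4->0; d14 -2->0) — executes, giving 0.

Note the branch switch — d9, d12 had no cache and run now for the first time.

The edit dirties: d1, d2, d3, d4, d5, d6, d8, d14, d15, d16, d17.
13 derived signals run: d1, d2, d3, d4, d5, d6, d8, d9, d12, d14, d15, d16, d17.
No dirty derived signal escaped a run.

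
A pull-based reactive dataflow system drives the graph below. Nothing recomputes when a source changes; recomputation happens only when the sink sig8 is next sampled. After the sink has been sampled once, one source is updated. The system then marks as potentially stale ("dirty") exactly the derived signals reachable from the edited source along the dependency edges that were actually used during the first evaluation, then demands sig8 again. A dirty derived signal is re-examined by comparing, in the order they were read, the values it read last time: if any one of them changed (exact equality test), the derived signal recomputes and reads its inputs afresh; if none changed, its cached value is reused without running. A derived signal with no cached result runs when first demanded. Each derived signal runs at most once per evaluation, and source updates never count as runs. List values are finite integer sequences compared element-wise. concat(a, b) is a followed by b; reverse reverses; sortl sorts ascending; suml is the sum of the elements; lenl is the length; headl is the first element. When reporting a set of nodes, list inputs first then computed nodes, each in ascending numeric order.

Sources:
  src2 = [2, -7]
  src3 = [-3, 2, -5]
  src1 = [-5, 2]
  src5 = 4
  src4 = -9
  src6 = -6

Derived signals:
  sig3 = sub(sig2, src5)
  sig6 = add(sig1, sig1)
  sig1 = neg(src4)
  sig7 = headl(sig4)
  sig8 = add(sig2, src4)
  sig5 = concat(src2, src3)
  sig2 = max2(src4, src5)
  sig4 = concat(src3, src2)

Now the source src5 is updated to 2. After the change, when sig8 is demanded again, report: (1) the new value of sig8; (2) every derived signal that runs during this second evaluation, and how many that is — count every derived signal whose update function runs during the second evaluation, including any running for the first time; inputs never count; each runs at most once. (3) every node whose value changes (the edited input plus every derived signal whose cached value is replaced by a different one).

New value of sig8: -7.
Derived signals that run: sig2, sig8 — 2 in total.
Values that change: src5, sig2, sig8.

First evaluation (everything demanded from the output):
  sig2 = max2(-9, 4) = 4
  sig8 = add(4, -9) = -5

Propagation after the edit:
  sig2: runs — src5 4->2; result 2.
  sig8: runs — sig2 4->2; result -7.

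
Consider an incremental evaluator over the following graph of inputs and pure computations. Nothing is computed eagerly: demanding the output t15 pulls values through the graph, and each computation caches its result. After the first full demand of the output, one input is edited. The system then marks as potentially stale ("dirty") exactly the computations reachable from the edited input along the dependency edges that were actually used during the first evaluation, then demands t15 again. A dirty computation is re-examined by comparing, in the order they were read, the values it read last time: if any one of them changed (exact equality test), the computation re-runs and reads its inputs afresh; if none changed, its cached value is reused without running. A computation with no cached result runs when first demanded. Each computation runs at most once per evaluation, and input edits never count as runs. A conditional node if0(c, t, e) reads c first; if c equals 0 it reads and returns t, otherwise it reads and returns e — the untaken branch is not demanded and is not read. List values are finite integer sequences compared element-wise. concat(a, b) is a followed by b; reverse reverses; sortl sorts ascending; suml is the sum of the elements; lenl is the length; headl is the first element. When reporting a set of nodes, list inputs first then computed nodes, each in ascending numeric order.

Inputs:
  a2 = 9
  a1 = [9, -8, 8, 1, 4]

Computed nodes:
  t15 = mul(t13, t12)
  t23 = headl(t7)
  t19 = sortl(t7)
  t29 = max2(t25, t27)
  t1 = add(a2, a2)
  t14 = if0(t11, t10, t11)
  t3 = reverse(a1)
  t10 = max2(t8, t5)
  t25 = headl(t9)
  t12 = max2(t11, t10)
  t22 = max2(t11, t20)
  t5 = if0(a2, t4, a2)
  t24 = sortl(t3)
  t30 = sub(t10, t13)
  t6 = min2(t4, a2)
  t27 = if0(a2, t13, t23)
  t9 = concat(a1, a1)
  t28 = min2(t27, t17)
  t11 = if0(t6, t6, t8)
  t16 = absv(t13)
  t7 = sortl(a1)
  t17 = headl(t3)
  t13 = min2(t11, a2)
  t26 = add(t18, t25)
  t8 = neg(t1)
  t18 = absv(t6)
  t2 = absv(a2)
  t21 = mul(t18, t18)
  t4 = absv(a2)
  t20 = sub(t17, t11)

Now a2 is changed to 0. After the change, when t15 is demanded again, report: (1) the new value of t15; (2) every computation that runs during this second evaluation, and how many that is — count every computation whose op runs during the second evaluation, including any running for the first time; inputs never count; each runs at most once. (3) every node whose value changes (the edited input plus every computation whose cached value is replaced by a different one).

t15 now evaluates to 0.
Run set: t1, t4, t5, t6, t8, t10, t11, t12, t13, t15 (10 run).
Changed values: a2, t1, t4, t5, t6, t8, t10, t11, t12, t13, t15.

Initial pass — values computed on the first demand:
  t1 = add(9, 9) = 18
  t4 = absv(9) = 9
  t5 = if0(a2=9 -> else branch a2) = 9
  t6 = min2(9, 9) = 9
  t8 = neg(18) = -18
  t10 = max2(-18, 9) = 9
  t11 = if0(t6=9 -> else branch t8) = -18
  t12 = max2(-18, 9) = 9
  t13 = min2(-18, 9) = -18
  t15 = mul(-18, 9) = -162

Second demand — change propagation:
  t1: re-runs because a2 9->0; a2 9->0; new result 0.
  t4: re-runs because a2 9->0; new result 0.
  t5: re-runs because a2 9->0; a2 9->0; new result 0.
  t6: re-runs because t4 9->0; a2 9->0; new result 0.
  t8: re-runs because t1 18->0; new result 0.
  t10: re-runs because t8 -18->0; t5 9->0; new result 0.
  t11: re-runs because t6 9->0; t8 -18->0; new result 0.
  t12: re-runs because t11 -18->0; t10 9->0; new result 0.
  t13: re-runs because t11 -18->0; a2 9->0; new result 0.
  t15: re-runs because t13 -18->0; t12 9->0; new result 0.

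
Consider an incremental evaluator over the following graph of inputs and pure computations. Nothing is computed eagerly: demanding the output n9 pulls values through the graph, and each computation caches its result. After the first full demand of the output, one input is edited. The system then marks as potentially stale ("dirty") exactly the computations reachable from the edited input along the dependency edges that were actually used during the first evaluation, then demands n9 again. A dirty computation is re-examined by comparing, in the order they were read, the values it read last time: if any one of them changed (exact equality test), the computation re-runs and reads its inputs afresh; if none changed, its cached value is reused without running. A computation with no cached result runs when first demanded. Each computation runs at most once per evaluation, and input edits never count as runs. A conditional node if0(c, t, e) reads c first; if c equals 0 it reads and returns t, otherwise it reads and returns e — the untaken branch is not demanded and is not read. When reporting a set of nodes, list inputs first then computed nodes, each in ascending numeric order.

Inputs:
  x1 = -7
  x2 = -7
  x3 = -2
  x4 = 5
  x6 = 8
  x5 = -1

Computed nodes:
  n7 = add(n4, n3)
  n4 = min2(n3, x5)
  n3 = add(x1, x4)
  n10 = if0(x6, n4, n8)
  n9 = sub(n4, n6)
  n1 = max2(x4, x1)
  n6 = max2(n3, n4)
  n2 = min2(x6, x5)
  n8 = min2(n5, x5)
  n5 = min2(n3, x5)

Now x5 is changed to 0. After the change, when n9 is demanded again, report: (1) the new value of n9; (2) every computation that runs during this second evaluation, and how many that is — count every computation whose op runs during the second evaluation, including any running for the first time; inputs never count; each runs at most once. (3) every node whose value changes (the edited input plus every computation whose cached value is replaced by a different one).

n9 now evaluates to 0.
Run set: n4 (1 run).
Changed values: x5.
The important point: n4 recomputes to an identical value, and the output ends up unchanged.

Initial pass — values computed on the first demand:
  n3 = add(-7, 5) = -2
  n4 = min2(-2, -1) = -2
  n6 = max2(-2, -2) = -2
  n9 = sub(-2, -2) = 0

Second demand — change propagation:
  n4: re-runs because x5 -1->0; new result -2 (unchanged).
  n6: re-examined; everything it read last time is the same (n3 unchanged, n4 unchanged) — cache -2 kept, no run.
  n9: re-examined; everything it read last time is the same (n4 unchanged, n6 unchanged) — cache 0 kept, no run.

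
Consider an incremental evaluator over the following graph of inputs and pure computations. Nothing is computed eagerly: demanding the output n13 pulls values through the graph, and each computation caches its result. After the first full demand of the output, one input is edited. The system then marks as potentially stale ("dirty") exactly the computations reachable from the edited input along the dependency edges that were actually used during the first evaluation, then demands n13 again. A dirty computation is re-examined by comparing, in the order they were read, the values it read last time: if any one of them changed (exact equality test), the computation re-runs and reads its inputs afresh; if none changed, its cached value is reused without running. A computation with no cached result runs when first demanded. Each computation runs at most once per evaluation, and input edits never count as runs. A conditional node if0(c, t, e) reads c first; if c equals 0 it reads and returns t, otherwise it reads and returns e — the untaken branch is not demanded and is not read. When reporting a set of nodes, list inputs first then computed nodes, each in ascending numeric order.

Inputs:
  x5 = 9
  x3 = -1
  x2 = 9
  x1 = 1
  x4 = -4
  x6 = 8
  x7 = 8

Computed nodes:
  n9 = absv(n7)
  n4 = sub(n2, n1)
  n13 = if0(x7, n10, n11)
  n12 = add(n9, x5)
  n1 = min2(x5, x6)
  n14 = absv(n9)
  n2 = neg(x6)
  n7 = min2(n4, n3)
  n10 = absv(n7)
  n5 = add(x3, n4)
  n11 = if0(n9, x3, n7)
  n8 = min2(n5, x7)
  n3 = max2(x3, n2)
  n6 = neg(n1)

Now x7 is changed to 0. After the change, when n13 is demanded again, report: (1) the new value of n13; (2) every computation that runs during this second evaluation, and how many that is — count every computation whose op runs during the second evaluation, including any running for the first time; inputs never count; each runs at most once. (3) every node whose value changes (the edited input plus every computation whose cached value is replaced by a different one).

n13 now evaluates to 16.
Run set: n10, n13 (2 run).
Changed values: x7, n13.
The important point: the flipped condition pulls in fresh nodes; n10 runs for the first time.

Initial pass — values computed on the first demand:
  n1 = min2(9, 8) = 8
  n2 = neg(8) = -8
  n3 = max2(-1, -8) = -1
  n4 = sub(-8, 8) = -16
  n7 = min2(-16, -1) = -16
  n9 = absv(-16) = 16
  n11 = if0(n9=16 -> else branch n7) = -16
  n13 = if0(x7=8 -> else branch n11) = -16

Second demand — change propagation:
  n10: newly demanded (no cache) — executes and yields 16.
  n13: re-runs because x7 8->0; new result 16.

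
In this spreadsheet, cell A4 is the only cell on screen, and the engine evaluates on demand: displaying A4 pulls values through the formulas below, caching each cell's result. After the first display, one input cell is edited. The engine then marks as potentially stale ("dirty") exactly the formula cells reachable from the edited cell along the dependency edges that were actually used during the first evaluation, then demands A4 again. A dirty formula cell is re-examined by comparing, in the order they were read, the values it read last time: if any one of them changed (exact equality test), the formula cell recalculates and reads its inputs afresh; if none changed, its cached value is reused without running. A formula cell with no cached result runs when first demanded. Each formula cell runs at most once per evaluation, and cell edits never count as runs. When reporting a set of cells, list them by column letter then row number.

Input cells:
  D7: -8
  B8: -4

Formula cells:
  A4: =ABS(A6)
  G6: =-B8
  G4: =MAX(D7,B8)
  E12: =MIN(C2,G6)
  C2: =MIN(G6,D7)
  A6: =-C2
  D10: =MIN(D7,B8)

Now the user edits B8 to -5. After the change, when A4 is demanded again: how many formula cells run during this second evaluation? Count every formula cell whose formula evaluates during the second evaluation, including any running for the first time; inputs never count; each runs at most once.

Run set: C2, G6 (2 run).
The important point: C2 recomputes to an identical value, and the output ends up unchanged.

Initial pass — values computed on the first demand:
  G6 = -(-4) = 4
  C2 = MIN(4, -8) = -8
  A6 = -(-8) = 8
  A4 = ABS(8) = 8

Second demand — change propagation:
  G6: re-runs because B8 -4->-5; new result 5.
  C2: re-runs because G6 4->5; new result -8 (unchanged).
  A6: re-examined; everything it read last time is the same (C2 unchanged) — cache 8 kept, no run.
  A4: re-examined; everything it read last time is the same (A6 unchanged) — cache 8 kept, no run.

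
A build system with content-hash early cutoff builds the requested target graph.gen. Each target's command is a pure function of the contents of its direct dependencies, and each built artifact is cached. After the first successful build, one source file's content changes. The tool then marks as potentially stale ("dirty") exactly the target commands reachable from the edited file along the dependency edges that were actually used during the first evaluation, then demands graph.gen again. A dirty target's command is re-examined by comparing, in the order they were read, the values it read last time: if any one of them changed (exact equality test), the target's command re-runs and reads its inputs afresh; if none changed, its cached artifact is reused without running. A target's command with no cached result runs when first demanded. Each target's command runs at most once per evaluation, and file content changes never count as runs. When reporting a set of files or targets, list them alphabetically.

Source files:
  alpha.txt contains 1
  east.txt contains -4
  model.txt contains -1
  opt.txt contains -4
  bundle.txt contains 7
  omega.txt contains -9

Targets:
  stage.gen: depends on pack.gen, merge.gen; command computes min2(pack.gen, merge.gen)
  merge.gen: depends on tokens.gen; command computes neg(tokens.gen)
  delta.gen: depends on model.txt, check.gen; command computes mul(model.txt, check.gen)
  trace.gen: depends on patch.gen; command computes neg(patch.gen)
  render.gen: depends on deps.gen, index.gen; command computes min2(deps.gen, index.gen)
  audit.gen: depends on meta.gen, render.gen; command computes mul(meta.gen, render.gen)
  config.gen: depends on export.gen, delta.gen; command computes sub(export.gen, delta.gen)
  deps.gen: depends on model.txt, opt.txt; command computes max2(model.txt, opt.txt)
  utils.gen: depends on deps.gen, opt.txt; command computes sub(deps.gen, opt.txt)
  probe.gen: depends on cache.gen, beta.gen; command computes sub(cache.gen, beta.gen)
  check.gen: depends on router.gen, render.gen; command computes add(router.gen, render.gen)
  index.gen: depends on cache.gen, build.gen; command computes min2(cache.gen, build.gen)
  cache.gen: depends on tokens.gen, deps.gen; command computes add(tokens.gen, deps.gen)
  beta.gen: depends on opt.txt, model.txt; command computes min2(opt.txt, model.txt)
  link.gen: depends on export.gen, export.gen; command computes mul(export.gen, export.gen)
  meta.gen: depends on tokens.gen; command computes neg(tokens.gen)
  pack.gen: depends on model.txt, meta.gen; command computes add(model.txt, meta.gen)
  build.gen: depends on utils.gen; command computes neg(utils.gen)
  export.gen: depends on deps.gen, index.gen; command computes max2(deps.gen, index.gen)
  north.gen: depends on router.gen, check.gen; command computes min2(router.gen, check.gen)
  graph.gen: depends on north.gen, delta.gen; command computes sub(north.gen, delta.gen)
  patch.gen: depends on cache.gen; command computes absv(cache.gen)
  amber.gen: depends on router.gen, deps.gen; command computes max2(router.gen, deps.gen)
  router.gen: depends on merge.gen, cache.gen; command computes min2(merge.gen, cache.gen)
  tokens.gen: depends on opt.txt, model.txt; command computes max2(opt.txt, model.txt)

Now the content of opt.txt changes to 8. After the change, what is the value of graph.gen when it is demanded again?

New value of graph.gen: -16.

First evaluation (everything demanded from the output):
  deps.gen = max2(-1, -4) = -1
  tokens.gen = max2(-4, -1) = -1
  cache.gen = add(-1, -1) = -2
  merge.gen = neg(-1) = 1
  router.gen = min2(1, -2) = -2
  utils.gen = sub(-1, -4) = 3
  build.gen = neg(3) = -3
  index.gen = min2(-2, -3) = -3
  render.gen = min2(-1, -3) = -3
  check.gen = add(-2, -3) = -5
  delta.gen = mul(-1, -5) = 5
  north.gen = min2(-2, -5) = -5
  graph.gen = sub(-5, 5) = -10

Propagation after the edit:
  deps.gen: runs — opt.txt -4->8; result 8.
  tokens.gen: runs — opt.txt -4->8; result 8.
  cache.gen: runs — tokens.gen -1->8; deps.gen -1->8; result 16.
  merge.gen: runs — tokens.gen -1->8; result -8.
  router.gen: runs — merge.gen 1->-8; cache.gen -2->16; result -8.
  utils.gen: runs — deps.gen -1->8; opt.txt -4->8; result 0.
  build.gen: runs — utils.gen 3->0; result 0.
  index.gen: runs — cache.gen -2->16; build.gen -3->0; result 0.
  render.gen: runs — deps.gen -1->8; index.gen -3->0; result 0.
  check.gen: runs — router.gen -2->-8; render.gen -3->0; result -8.
  delta.gen: runs — check.gen -5->-8; result 8.
  north.gen: runs — router.gen -2->-8; check.gen -5->-8; result -8.
  graph.gen: runs — north.gen -5->-8; delta.gen 5->8; result -16.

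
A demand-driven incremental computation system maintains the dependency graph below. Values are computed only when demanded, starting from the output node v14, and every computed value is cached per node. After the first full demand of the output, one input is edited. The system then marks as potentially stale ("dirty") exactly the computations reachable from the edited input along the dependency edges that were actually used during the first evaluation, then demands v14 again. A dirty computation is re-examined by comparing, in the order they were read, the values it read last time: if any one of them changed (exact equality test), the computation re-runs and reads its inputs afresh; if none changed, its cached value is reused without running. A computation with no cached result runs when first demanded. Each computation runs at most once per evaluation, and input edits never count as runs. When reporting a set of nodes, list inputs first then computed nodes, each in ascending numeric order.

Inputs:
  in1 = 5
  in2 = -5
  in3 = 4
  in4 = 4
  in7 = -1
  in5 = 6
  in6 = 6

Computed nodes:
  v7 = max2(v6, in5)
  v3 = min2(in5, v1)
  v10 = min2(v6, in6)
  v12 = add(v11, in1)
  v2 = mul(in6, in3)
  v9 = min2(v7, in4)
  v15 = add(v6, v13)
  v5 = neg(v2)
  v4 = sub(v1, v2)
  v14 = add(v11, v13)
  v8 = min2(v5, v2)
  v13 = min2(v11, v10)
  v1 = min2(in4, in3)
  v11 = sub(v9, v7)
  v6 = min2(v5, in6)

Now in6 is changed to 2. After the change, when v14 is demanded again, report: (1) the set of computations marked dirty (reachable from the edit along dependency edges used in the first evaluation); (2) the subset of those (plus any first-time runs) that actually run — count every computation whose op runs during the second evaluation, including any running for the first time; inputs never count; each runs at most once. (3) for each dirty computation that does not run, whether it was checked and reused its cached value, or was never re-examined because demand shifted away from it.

Marked dirty: v2, v5, v6, v7, v9, v10, v11, v13, v14.
Computations that run: v2, v5, v6, v7, v10, v13, v14 — 7 in total.
Checked but reused from cache: v9, v11.
Key observation: the cutoff stops propagation at v9 — its inputs' values are unchanged, so it reuses its cache.

First evaluation (everything demanded from the output):
  v2 = mul(6, 4) = 24
  v5 = neg(24) = -24
  v6 = min2(-24, 6) = -24
  v7 = max2(-24, 6) = 6
  v9 = min2(6, 4) = 4
  v10 = min2(-24, 6) = -24
  v11 = sub(4, 6) = -2
  v13 = min2(-2, -24) = -24
  v14 = add(-2, -24) = -26

Propagation after the edit:
  v2: runs — in6 6->2; result 8.
  v5: runs — v2 24->8; result -8.
  v6: runs — v5 -24->-8; in6 6->2; result -8.
  v7: runs — v6 -24->-8; result 6 (same value as before).
  v9: checked — values it read are unchanged (v7 unchanged, in4 unchanged); reused cached 4 without running.
  v10: runs — v6 -24->-8; in6 6->2; result -8.
  v11: checked — values it read are unchanged (v9 unchanged, v7 unchanged); reused cached -2 without running.
  v13: runs — v10 -24->-8; result -8.
  v14: runs — v13 -24->-8; result -10.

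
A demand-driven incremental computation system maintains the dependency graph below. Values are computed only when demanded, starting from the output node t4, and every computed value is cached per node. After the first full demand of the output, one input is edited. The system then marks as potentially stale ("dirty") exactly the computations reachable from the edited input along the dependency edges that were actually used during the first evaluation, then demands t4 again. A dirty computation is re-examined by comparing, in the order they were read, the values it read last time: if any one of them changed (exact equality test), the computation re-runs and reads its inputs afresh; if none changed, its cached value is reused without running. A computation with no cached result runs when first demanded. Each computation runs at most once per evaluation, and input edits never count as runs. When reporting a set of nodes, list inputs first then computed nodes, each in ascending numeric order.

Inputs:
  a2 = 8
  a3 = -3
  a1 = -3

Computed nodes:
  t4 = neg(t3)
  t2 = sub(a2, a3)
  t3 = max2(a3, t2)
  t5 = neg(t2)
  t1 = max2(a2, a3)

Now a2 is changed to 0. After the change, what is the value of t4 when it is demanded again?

New value of t4: -3.

First evaluation (everything demanded from the output):
  t2 = sub(8, -3) = 11
  t3 = max2(-3, 11) = 11
  t4 = neg(11) = -11

Propagation after the edit:
  t2: runs — a2 8->0; result 3.
  t3: runs — t2 11->3; result 3.
  t4: runs — t3 11->3; result -3.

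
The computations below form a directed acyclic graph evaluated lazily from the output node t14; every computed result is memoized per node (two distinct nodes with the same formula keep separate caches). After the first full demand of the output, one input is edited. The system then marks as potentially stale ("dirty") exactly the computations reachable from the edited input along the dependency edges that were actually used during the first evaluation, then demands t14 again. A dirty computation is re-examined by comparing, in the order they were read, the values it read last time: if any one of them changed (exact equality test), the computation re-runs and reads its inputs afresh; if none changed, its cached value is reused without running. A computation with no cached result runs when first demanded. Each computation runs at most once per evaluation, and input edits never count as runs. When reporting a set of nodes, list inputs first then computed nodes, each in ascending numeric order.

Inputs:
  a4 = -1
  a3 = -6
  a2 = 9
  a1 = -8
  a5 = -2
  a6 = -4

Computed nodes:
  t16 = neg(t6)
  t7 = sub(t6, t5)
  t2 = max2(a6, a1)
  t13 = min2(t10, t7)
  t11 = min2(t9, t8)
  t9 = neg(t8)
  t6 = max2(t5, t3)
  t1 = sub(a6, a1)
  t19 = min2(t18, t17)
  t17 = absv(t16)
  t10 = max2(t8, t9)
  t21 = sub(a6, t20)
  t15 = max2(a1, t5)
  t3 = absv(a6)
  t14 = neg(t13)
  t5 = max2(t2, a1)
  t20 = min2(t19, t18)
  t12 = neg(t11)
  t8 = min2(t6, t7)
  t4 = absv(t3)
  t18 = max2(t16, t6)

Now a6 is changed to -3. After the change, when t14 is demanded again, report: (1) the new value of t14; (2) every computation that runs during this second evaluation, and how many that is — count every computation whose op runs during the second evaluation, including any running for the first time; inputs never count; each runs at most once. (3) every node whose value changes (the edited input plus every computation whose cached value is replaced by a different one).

Demanding t14 again yields -3.
10 computations run: t2, t3, t5, t6, t7, t8, t9, t10, t13, t14.
The nodes whose values change: a6, t2, t3, t5, t6, t7, t8, t9, t10, t13, t14.

First demand of the output computes:
  t2 = max2(-4, -8) = -4
  t3 = absv(-4) = 4
  t5 = max2(-4, -8) = -4
  t6 = max2(-4, 4) = 4
  t7 = sub(4, -4) = 8
  t8 = min2(4, 8) = 4
  t9 = neg(4) = -4
  t10 = max2(4, -4) = 4
  t13 = min2(4, 8) = 4
  t14 = neg(4) = -4

After the edit, cleaning proceeds:
  t2: a read changed (a6 -4->-3) — executes, giving -3.
  t3: a read changed (a6 -4->-3) — executes, giving 3.
  t5: a read changed (t2 -4->-3) — executes, giving -3.
  t6: a read changed (t5 -4->-3; t3 4->3) — executes, giving 3.
  t7: a read changed (t6 4->3; t5 -4->-3) — executes, giving 6.
  t8: a read changed (t6 4->3; t7 8->6) — executes, giving 3.
  t9: a read changed (t8 4->3) — executes, giving -3.
  t10: a read changed (t8 4->3; t9 -4->-3) — executes, giving 3.
  t13: a read changed (t10 4->3; t7 8->6) — executes, giving 3.
  t14: a read changed (t13 4->3) — executes, giving -3.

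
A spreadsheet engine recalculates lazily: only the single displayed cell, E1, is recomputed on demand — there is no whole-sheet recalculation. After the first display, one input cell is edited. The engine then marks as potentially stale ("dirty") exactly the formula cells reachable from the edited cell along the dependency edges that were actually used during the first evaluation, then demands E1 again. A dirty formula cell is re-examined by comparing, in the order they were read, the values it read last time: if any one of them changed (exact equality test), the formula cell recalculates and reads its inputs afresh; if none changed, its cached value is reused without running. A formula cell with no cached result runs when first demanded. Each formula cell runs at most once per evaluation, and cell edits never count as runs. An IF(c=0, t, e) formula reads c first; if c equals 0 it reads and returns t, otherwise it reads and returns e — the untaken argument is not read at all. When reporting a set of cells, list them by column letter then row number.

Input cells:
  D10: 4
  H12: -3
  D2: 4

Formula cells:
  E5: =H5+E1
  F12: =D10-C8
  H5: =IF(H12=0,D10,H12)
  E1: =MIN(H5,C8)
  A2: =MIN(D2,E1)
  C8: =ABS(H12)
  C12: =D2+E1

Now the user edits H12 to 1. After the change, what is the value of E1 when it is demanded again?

First evaluation (everything demanded from the output):
  C8 = ABS(-3) = 3
  H5 = IF(H12=0: H12=-3 -> else branch H12) = -3
  E1 = MIN(-3, 3) = -3

Propagation after the edit:
  C8: runs — H12 -3->1; result 1.
  H5: runs — H12 -3->1; H12 -3->1; result 1.
  E1: runs — H5 -3->1; C8 3->1; result 1.

New value of E1: 1.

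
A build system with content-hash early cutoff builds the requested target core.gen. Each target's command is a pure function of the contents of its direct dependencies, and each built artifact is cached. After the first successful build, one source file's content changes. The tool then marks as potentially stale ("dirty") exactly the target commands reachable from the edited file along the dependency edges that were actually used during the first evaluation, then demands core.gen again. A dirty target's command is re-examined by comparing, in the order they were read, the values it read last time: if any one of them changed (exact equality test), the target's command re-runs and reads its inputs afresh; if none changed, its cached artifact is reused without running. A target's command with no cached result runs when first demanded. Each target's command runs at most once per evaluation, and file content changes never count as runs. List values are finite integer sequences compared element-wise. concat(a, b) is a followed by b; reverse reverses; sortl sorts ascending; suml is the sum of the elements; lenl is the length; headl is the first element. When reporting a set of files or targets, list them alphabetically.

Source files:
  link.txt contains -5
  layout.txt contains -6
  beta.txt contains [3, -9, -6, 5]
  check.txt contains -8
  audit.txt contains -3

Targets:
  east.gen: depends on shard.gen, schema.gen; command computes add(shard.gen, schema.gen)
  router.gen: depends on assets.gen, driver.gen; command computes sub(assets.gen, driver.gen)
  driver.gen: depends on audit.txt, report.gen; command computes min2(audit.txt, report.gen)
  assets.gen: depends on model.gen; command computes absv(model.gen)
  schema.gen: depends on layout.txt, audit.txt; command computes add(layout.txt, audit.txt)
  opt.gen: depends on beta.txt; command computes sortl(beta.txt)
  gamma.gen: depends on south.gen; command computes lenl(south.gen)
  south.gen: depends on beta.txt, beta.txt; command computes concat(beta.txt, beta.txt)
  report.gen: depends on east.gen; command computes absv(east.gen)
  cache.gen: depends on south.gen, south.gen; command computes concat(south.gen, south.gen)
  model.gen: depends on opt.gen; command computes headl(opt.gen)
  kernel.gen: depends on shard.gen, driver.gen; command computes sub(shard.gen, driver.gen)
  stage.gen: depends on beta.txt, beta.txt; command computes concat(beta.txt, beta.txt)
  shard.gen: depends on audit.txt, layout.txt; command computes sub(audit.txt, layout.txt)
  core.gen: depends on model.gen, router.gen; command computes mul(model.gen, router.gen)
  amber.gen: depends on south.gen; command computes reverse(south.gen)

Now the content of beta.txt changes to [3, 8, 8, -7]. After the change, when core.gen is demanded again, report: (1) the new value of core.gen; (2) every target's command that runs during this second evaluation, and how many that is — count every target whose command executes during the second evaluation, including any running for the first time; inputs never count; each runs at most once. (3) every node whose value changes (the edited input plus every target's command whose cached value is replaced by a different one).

New value of core.gen: -70.
Target commands that run: assets.gen, core.gen, model.gen, opt.gen, router.gen — 5 in total.
Values that change: assets.gen, beta.txt, core.gen, model.gen, opt.gen, router.gen.

First evaluation (everything demanded from the output):
  opt.gen = sortl([3, -9, -6, 5]) = [-9, -6, 3, 5]
  model.gen = headl([-9, -6, 3, 5]) = -9
  assets.gen = absv(-9) = 9
  schema.gen = add(-6, -3) = -9
  shard.gen = sub(-3, -6) = 3
  east.gen = add(3, -9) = -6
  report.gen = absv(-6) = 6
  driver.gen = min2(-3, 6) = -3
  router.gen = sub(9, -3) = 12
  core.gen = mul(-9, 12) = -108

Propagation after the edit:
  opt.gen: runs — beta.txt [3, -9, -6, 5]->[3, 8, 8, -7]; result [-7, 3, 8, 8].
  model.gen: runs — opt.gen [-9, -6, 3, 5]->[-7, 3, 8, 8]; result -7.
  assets.gen: runs — model.gen -9->-7; result 7.
  router.gen: runs — assets.gen 9->7; result 10.
  core.gen: runs — model.gen -9->-7; router.gen 12->10; result -70.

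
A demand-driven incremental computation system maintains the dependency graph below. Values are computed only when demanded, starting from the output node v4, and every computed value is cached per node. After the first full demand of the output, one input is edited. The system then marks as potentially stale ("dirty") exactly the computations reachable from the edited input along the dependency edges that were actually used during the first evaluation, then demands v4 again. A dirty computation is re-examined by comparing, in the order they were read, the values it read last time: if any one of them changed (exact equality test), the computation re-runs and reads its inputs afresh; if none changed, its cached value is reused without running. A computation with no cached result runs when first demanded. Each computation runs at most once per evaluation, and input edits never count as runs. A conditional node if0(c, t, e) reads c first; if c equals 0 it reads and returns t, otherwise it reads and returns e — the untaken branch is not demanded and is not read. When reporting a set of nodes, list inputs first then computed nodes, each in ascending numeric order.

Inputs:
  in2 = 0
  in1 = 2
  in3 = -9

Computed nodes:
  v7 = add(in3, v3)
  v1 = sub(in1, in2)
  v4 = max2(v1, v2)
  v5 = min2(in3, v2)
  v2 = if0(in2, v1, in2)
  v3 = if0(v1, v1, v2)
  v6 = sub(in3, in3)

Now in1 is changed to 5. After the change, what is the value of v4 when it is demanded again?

New value of v4: 5.

First evaluation (everything demanded from the output):
  v1 = sub(2, 0) = 2
  v2 = if0(in2=0 -> then branch v1) = 2
  v4 = max2(2, 2) = 2

Propagation after the edit:
  v1: runs — in1 2->5; result 5.
  v2: runs — v1 2->5; result 5.
  v4: runs — v1 2->5; v2 2->5; result 5.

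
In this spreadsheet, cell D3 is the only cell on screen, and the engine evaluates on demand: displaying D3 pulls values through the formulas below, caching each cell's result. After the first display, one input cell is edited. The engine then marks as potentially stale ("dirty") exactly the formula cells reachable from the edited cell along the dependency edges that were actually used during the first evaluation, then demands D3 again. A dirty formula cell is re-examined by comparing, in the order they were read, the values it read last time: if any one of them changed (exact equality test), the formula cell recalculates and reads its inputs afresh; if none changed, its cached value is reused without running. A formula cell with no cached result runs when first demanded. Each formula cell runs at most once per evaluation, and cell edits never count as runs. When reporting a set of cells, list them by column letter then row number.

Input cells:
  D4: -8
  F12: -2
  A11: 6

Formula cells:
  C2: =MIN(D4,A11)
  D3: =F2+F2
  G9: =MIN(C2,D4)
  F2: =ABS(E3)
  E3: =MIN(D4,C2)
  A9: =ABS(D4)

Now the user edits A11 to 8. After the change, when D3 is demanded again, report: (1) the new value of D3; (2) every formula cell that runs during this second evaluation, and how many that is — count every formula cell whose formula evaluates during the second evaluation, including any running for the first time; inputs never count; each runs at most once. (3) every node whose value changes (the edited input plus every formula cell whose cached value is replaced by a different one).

D3 now evaluates to 16.
Run set: C2 (1 run).
Changed values: A11.
The important point: C2 recomputes to an identical value, and the output ends up unchanged.

Initial pass — values computed on the first demand:
  C2 = MIN(-8, 6) = -8
  E3 = MIN(-8, -8) = -8
  F2 = ABS(-8) = 8
  D3 = 8 + 8 = 16

Second demand — change propagation:
  C2: re-runs because A11 6->8; new result -8 (unchanged).
  E3: re-examined; everything it read last time is the same (D4 unchanged, C2 unchanged) — cache -8 kept, no run.
  F2: re-examined; everything it read last time is the same (E3 unchanged) — cache 8 kept, no run.
  D3: re-examined; everything it read last time is the same (F2 unchanged, F2 unchanged) — cache 16 kept, no run.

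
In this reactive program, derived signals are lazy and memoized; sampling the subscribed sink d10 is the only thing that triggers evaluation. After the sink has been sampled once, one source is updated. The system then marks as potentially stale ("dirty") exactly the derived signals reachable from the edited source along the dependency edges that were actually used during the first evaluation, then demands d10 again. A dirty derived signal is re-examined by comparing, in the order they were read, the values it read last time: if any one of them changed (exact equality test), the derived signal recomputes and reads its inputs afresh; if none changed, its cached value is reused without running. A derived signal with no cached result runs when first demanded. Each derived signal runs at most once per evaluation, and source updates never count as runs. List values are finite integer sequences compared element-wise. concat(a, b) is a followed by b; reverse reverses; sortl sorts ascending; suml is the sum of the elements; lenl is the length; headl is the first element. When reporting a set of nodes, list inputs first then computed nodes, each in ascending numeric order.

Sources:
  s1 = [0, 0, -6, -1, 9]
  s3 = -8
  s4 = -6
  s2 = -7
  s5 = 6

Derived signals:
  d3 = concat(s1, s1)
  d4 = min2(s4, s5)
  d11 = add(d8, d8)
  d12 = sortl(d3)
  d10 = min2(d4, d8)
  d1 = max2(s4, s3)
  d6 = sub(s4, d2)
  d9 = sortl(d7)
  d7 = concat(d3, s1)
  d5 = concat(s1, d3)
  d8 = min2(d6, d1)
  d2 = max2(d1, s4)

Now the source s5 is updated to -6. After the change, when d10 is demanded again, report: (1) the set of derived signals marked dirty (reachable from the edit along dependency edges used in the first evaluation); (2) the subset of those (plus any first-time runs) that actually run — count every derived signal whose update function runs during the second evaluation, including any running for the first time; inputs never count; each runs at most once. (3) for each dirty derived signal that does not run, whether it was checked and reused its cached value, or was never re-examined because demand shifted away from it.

The edit dirties: d4, d10.
1 derived signals run: d4.
Cache hits after checking: d10.
Note the absorption at d4: it re-runs yet its value is the same, leaving the output's value untouched.

First demand of the output computes:
  d1 = max2(-6, -8) = -6
  d2 = max2(-6, -6) = -6
  d4 = min2(-6, 6) = -6
  d6 = sub(-6, -6) = 0
  d8 = min2(0, -6) = -6
  d10 = min2(-6, -6) = -6

After the edit, cleaning proceeds:
  d4: a read changed (s5 6->-6) — executes, giving -6 — identical to its old value.
  d10: dirty, but its reads are unchanged (d4 unchanged, d8 unchanged); cached -6 stands.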